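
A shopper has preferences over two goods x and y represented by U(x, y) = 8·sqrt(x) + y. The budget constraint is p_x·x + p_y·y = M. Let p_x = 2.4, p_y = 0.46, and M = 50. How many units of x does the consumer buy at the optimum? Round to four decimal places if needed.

x* = 0.5878

MU_x = 4/√x, MU_y = 1. Tangency: 4/√x = p_x/p_y.
Thus x* = (4·p_y/p_x)² — independent of M — with the rest of income spent on y.
Plugging in: x* = (4·0.46/2.4)² = 0.5878.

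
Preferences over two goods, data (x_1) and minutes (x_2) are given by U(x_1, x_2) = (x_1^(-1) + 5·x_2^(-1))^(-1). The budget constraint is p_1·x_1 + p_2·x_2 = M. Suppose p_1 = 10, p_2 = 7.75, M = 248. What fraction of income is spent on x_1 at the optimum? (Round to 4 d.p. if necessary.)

MRS = MU_x_1/MU_x_2 = (1/5)·(x_2/x_1)^(2). Set equal to p_1/p_2.
Hence x_2/x_1 = (5·p_1/p_2)^(1/(2)), i.e. raised to the 0.5 power.
With the ratio pinned down, the budget gives x_1* = M/(p_1 + p_2·(x_2/x_1)) and x_2* = (x_2/x_1)·x_1*.
Numerically x_2/x_1 = 2.540003, so x_1* = 248/(10 + 7.75·2.540003) = 8.3544 and x_2* = 2.540003·8.3544 = 21.2202.
Expenditure on x_1: 10·8.3544 = 83.5438; share = 0.3369.

share on x_1 = 0.3369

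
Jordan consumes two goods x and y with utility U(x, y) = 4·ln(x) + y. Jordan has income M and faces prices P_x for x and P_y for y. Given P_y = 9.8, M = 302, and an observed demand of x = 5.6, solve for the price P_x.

MU_x = 4/x, MU_y = 1. Tangency: 4/x = P_x/P_y.
So x*(P_x,P_y) = 4·P_y/P_x, independent of income; and y* = (M − 4·P_y)/P_y.
Set x* = 5.6 in the demand function and solve for P_x: P_x = 7.

P_x = 7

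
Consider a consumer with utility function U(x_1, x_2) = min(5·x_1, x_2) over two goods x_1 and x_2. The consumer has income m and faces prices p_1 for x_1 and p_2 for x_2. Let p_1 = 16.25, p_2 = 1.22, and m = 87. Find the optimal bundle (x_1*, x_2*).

x_1* = 3.8926, x_2* = 19.4631

With perfect complements, no substitution: consume in ratio x_1:x_2 = 1:5.
Budget: p_1·x_1 + p_2·5·x_1 = m, so (p_1 + 5·p_2)·x_1 = m.
Demand: x_1*(p_1,p_2,m) = m/(p_1 + 5·p_2), x_2* = 5·m/(p_1 + 5·p_2).
Here 16.25 + 5·1.22 = 22.35, giving x_1* = 3.8926 and x_2* = 19.4631.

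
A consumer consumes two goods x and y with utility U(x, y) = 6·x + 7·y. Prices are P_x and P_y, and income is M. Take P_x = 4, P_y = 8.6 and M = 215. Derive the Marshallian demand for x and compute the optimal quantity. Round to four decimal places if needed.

x* = 53.75

Perfect substitutes: compare marginal utility per dollar. 6/P_x vs 7/P_y → 1.5 vs 0.814.
x gives more utility per dollar, so spend all income on x: x* = M/P_x, y* = 0.
Numerically: x* = 53.75, y* = 0.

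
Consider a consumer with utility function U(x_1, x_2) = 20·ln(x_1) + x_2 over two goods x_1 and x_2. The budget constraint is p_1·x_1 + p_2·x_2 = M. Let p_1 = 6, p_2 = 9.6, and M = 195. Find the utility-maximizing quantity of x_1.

x_1* = 32

Set MRS = p_1/p_2: (20/x_1)/1 = p_1/p_2.
So x_1*(p_1,p_2) = 20·p_2/p_1, independent of income; and x_2* = (M − 20·p_2)/p_2.
At the given prices: x_1* = 20·9.6/6 = 32.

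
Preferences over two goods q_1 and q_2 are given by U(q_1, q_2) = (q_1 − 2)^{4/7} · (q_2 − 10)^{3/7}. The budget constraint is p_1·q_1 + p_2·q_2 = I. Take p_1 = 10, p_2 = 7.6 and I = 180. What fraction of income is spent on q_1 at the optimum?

This is Cobb-Douglas in (q_1−2, q_2−10): tangency gives 4/7·p_2·(q_2−10) = 3/7·p_1·(q_1−2).
After buying the subsistence bundle (2, 10), a share 4/7 of the remaining income goes to q_1: q_1* = 2 + 4/7·(I − 2p_1 − 10p_2)/p_1.
Discretionary income = 180 − 2·10 − 10·7.6 = 84; q_1* = 2 + 4/7·84/10 = 6.8; q_2* = 10 + 3/7·84/7.6 = 14.7368.
Expenditure on q_1: 10·6.8 = 68; share = 0.3778.

share on q_1 = 0.3778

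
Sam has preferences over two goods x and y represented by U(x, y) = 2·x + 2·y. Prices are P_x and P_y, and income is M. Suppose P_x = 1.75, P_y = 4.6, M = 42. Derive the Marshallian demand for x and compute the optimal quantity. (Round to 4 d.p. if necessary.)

Perfect substitutes: compare marginal utility per dollar. 2/P_x vs 2/P_y → 1.1429 vs 0.4348.
x gives more utility per dollar, so spend all income on x: x* = M/P_x, y* = 0.
Numerically: x* = 24, y* = 0.

x* = 24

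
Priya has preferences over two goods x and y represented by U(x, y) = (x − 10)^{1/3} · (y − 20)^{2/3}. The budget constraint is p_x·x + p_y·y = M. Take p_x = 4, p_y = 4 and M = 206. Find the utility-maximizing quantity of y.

y* = 34.3333

This is Cobb-Douglas in (x−10, y−20): tangency gives 1/3·p_y·(y−20) = 2/3·p_x·(x−10).
Substituting into the budget: x* = 10 + 1/3·(M − 10·p_x − 20·p_y)/p_x, and y* = 20 + 2/3·(…)/p_y.
Discretionary income = 206 − 10·4 − 20·4 = 86; y* = 20 + 2/3·86/4 = 34.3333.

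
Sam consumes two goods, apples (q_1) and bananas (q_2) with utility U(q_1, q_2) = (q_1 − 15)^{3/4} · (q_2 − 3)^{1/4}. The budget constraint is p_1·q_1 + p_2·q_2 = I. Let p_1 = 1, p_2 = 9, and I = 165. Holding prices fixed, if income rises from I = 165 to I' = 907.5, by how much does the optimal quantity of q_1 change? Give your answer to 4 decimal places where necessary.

Δq_1* = 556.875

This is Cobb-Douglas in (q_1−15, q_2−3): tangency gives 0.75·p_2·(q_2−3) = 0.25·p_1·(q_1−15).
After buying the subsistence bundle (15, 3), a share 0.75 of the remaining income goes to q_1: q_1* = 15 + 0.75·(I − 15p_1 − 3p_2)/p_1.
Discretionary income = 165 − 15·1 − 3·9 = 123; q_1* = 15 + 0.75·123/1 = 107.25.
At I' = 907.5: q_1* = 664.125. Change: 664.125 − 107.25 = 556.875.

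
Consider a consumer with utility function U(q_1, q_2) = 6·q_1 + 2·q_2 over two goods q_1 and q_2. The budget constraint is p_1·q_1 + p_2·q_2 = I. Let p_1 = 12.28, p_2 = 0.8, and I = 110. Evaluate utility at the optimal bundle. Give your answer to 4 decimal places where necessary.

Linear utility — the consumer picks whichever good has higher MU/price: 6/12.28 = 0.4886 vs 2/0.8 = 2.5.
q_2 gives more utility per dollar, so spend all income on q_2: q_2* = I/p_2, q_1* = 0.
Numerically: q_1* = 0, q_2* = 137.5.
Utility at the optimum: U(0, 137.5) = 275.

V = 275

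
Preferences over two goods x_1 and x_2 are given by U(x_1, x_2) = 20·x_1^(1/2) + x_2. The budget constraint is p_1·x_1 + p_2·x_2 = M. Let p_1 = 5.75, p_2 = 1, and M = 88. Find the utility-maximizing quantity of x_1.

x_1* = 3.0246

Set MRS = p_1/p_2: 10·x_1^(−1/2) = p_1/p_2.
Thus x_1* = (10·p_2/p_1)² — independent of M — with the rest of income spent on x_2.
Plugging in: x_1* = (10·1/5.75)² = 3.0246.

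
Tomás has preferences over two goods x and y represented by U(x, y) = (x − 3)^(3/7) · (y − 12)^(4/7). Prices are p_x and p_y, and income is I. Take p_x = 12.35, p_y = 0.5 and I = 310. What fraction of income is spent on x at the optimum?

Let x' = x−3, y' = y−12. MRS = (3/4)·y'/x' = p_x/p_y.
Substituting into the budget: x* = 3 + 3/7·(I − 3·p_x − 12·p_y)/p_x, and y* = 12 + 4/7·(…)/p_y.
Discretionary income = 310 − 3·12.35 − 12·0.5 = 266.95; x* = 3 + 3/7·266.95/12.35 = 12.2637; y* = 12 + 4/7·266.95/0.5 = 317.0857.
Expenditure on x: 12.35·12.2637 = 151.4571; share = 0.4886.

share on x = 0.4886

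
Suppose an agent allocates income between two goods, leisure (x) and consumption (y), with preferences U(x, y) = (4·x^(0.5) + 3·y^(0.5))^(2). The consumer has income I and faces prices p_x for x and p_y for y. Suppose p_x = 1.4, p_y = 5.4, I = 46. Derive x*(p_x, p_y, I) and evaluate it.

x* = 28.6753

From the CES first-order condition, (4/3)·(y/x)^(0.5) = p_x/p_y.
Solve for the ratio: y/x = [(3/4)·p_x/p_y]^(2).
Substitute y = (y/x)·x into the budget: x* = I/(p_x + p_y·(y/x)).
Numerically y/x = 0.037809, so x* = 46/(1.4 + 5.4·0.037809) = 28.6753.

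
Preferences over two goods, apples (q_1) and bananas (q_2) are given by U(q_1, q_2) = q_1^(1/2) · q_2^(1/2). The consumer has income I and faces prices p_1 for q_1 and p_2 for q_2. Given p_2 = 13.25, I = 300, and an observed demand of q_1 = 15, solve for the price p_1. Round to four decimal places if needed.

p_1 = 10

The MRS is q_2/q_1. Set MRS = p_1/p_2.
So 0.5·p_2·q_2 = 0.5·p_1·q_1; combined with the budget, a share 0.5 of income goes to q_1.
Demand: q_1*(p_1,p_2,I) = 0.5·I/p_1 and q_2* = 0.5·I/p_2.
Set q_1* = 15 in the demand function and solve for p_1: p_1 = 10.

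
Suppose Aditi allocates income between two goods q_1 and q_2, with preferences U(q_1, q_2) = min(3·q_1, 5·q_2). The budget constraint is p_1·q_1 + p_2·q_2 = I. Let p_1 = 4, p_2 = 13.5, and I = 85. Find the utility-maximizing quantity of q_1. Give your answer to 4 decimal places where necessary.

q_1* = 7.0248

Leontief preferences: the optimum is at the kink where q_1/5 = q_2/3, i.e. q_2 = (3/5)·q_1.
Budget: p_1·q_1 + p_2·(3/5)·q_1 = I, so (5·p_1 + 3·p_2)·q_1 = 5·I.
Demand: q_1*(p_1,p_2,I) = 5·I/(5·p_1 + 3·p_2), q_2* = 3·I/(5·p_1 + 3·p_2).
Here 5·4 + 3·13.5 = 60.5, giving q_1* = 7.0248.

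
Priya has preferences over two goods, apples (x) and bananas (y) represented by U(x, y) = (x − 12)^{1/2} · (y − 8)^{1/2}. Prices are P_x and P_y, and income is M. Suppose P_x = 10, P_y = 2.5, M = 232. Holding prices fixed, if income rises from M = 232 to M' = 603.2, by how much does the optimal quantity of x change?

After buying the subsistence bundle (12, 8), a share 0.5 of the remaining income goes to x: x* = 12 + 0.5·(M − 12P_x − 8P_y)/P_x.
Discretionary income = 232 − 12·10 − 8·2.5 = 92; x* = 12 + 0.5·92/10 = 16.6.
At M' = 603.2: x* = 35.16. Change: 35.16 − 16.6 = 18.56.

Δx* = 18.56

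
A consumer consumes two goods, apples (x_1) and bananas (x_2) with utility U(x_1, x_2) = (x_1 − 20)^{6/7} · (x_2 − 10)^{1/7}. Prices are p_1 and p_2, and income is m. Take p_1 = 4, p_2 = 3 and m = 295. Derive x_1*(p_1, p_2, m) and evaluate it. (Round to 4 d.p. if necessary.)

MRS = 6·(x_2−10)/(x_1−20). Tangency with p_1/p_2 gives x_2−10 = (1/6)·(p_1/p_2)·(x_1−20).
After buying the subsistence bundle (20, 10), a share 6/7 of the remaining income goes to x_1: x_1* = 20 + 6/7·(m − 20p_1 − 10p_2)/p_1.
Discretionary income = 295 − 20·4 − 10·3 = 185; x_1* = 20 + 6/7·185/4 = 59.6429.

x_1* = 59.6429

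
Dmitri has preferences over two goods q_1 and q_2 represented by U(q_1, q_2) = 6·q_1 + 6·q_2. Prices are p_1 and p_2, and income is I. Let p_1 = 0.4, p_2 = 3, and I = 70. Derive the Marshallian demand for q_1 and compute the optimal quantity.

Perfect substitutes: compare marginal utility per dollar. 6/p_1 vs 6/p_2 → 15 vs 2.
q_1 gives more utility per dollar, so spend all income on q_1: q_1* = I/p_1, q_2* = 0.
Numerically: q_1* = 175, q_2* = 0.

q_1* = 175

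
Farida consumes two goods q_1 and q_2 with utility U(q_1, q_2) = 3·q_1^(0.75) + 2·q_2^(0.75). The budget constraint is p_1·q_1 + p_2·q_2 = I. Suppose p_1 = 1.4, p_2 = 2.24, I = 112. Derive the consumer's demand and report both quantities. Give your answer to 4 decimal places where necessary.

From the CES first-order condition, (3/2)·(q_2/q_1)^(0.25) = p_1/p_2.
Hence q_2/q_1 = ((2/3)·p_1/p_2)^(1/(0.25)), i.e. raised to the 4 power.
With the ratio pinned down, the budget gives q_1* = I/(p_1 + p_2·(q_2/q_1)) and q_2* = (q_2/q_1)·q_1*.
Numerically q_2/q_1 = 0.030141, so q_1* = 112/(1.4 + 2.24·0.030141) = 76.3195 and q_2* = 0.030141·76.3195 = 2.3003.

q_1* = 76.3195, q_2* = 2.3003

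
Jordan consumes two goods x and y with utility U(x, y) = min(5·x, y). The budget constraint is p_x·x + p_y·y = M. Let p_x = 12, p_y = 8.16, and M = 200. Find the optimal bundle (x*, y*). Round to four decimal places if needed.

x* = 3.7879, y* = 18.9394

Demand: x*(p_x,p_y,M) = M/(p_x + 5·p_y), y* = 5·M/(p_x + 5·p_y).
Here 12 + 5·8.16 = 52.8, giving x* = 3.7879 and y* = 18.9394.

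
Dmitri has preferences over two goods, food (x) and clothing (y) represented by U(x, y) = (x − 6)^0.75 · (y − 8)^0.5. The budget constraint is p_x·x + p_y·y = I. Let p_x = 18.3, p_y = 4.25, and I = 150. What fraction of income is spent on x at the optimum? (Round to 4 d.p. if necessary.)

Let x' = x−6, y' = y−8. MRS = (3/2)·y'/x' = p_x/p_y.
After buying the subsistence bundle (6, 8), a share 0.6 of the remaining income goes to x: x* = 6 + 0.6·(I − 6p_x − 8p_y)/p_x.
Discretionary income = 150 − 6·18.3 − 8·4.25 = 6.2; x* = 6 + 0.6·6.2/18.3 = 6.2033; y* = 8 + 0.4·6.2/4.25 = 8.5835.
Expenditure on x: 18.3·6.2033 = 113.52; share = 0.7568.

share on x = 0.7568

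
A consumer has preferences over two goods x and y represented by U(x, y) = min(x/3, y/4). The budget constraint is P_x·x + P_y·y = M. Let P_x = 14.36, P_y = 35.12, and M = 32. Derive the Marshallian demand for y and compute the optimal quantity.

y* = 0.6973

With perfect complements, no substitution: consume in ratio x:y = 3:4.
Budget: P_x·x + P_y·(4/3)·x = M, so (3·P_x + 4·P_y)·x = 3·M.
Demand: x*(P_x,P_y,M) = 3·M/(3·P_x + 4·P_y), y* = 4·M/(3·P_x + 4·P_y).
Here 3·14.36 + 4·35.12 = 183.56, giving y* = 0.6973.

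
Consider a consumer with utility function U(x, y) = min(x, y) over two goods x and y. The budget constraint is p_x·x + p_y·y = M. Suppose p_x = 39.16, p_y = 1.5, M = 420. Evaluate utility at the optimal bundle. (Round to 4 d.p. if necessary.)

Leontief preferences: the optimum is at the kink where x/1 = y/1, i.e. y = x.
Budget: p_x·x + p_y·x = M, so (p_x + p_y)·x = M.
Demand: x*(p_x,p_y,M) = M/(p_x + p_y), y* = M/(p_x + p_y).
Here 39.16 + 1.5 = 40.66, giving x* = 10.3296 and y* = 10.3296.
Utility at the optimum: U(10.3296, 10.3296) = 10.3296.

V = 10.3296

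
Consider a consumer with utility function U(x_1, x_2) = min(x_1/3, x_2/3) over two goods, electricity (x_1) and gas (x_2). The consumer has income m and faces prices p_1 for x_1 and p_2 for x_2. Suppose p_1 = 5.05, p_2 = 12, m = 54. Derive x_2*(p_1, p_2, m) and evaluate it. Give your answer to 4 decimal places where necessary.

x_2* = 3.1672

With perfect complements, no substitution: consume in ratio x_1:x_2 = 3:3.
Budget: p_1·x_1 + p_2·x_1 = m, so (3·p_1 + 3·p_2)·x_1 = 3·m.
Demand: x_1*(p_1,p_2,m) = 3·m/(3·p_1 + 3·p_2), x_2* = 3·m/(3·p_1 + 3·p_2).
Here 3·5.05 + 3·12 = 51.15, giving x_2* = 3.1672.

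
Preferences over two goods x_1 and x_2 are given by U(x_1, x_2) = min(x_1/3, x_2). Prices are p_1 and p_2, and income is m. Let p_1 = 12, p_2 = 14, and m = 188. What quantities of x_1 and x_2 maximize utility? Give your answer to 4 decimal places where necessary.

x_1* = 11.28, x_2* = 3.76

With perfect complements, no substitution: consume in ratio x_1:x_2 = 3:1.
Budget: p_1·x_1 + p_2·(1/3)·x_1 = m, so (3·p_1 + p_2)·x_1 = 3·m.
Demand: x_1*(p_1,p_2,m) = 3·m/(3·p_1 + p_2), x_2* = m/(3·p_1 + p_2).
Here 3·12 + 14 = 50, giving x_1* = 11.28 and x_2* = 3.76.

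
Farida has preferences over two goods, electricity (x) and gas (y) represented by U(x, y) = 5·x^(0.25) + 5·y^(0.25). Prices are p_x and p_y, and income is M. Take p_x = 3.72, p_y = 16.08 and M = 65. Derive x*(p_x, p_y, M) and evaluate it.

MRS = MU_x/MU_y = (y/x)^(0.75). Set equal to p_x/p_y.
Hence y/x = (p_x/p_y)^(1/(0.75)), i.e. raised to the 4/3 power.
Substitute y = (y/x)·x into the budget: x* = M/(p_x + p_y·(y/x)).
Numerically y/x = 0.142018, so x* = 65/(3.72 + 16.08·0.142018) = 10.8268.

x* = 10.8268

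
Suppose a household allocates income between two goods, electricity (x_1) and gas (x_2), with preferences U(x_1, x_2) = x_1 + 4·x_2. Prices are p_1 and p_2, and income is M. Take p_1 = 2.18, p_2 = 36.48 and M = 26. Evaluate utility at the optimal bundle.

Perfect substitutes: compare marginal utility per dollar. 1/p_1 vs 4/p_2 → 0.4587 vs 0.1096.
x_1 gives more utility per dollar, so spend all income on x_1: x_1* = M/p_1, x_2* = 0.
Numerically: x_1* = 11.9266, x_2* = 0.
Utility at the optimum: U(11.9266, 0) = 11.9266.

V = 11.9266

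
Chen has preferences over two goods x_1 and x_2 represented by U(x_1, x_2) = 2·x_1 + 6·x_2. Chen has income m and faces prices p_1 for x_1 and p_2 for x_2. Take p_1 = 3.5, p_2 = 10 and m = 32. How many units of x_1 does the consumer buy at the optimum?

x_1* = 0

Perfect substitutes: compare marginal utility per dollar. 2/p_1 vs 6/p_2 → 0.5714 vs 0.6.
x_2 gives more utility per dollar, so spend all income on x_2: x_2* = m/p_2, x_1* = 0.
Numerically: x_1* = 0, x_2* = 3.2.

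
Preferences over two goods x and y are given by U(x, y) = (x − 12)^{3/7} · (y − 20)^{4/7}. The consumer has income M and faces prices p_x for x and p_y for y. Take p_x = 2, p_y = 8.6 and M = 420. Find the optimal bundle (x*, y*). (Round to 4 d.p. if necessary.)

MRS = (3/4)·(y−20)/(x−12). Tangency with p_x/p_y gives y−20 = (4/3)·(p_x/p_y)·(x−12).
Substituting into the budget: x* = 12 + 3/7·(M − 12·p_x − 20·p_y)/p_x, and y* = 20 + 4/7·(…)/p_y.
Discretionary income = 420 − 12·2 − 20·8.6 = 224; x* = 12 + 3/7·224/2 = 60; y* = 20 + 4/7·224/8.6 = 34.8837.

x* = 60, y* = 34.8837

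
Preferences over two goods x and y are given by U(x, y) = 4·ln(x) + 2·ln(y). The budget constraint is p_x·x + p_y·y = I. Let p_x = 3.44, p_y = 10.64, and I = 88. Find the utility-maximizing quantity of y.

Demand: x*(p_x,p_y,I) = 2/3·I/p_x and y* = 1/3·I/p_y.
At p_x=3.44, p_y=10.64, I=88: y* = 1/3·88/10.64 = 2.7569.

y* = 2.7569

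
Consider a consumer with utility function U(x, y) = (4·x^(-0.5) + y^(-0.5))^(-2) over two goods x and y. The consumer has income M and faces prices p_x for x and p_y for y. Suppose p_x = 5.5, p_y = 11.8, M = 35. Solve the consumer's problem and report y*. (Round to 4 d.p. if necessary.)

From the CES first-order condition, 4·(y/x)^(1.5) = p_x/p_y.
Solve for the ratio: y/x = [(1/4)·p_x/p_y]^(2/3).
With the ratio pinned down, the budget gives x* = M/(p_x + p_y·(y/x)) and y* = (y/x)·x*.
Numerically y/x = 0.238569, so x* = 35/(5.5 + 11.8·0.238569) = 4.2092 and y* = 0.238569·4.2092 = 1.0042.

y* = 1.0042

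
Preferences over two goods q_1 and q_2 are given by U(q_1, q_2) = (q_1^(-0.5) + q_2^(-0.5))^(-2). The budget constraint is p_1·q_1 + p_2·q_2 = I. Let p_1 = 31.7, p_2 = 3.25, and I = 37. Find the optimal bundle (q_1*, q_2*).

MU_q_1 ∝ q_1^(-1.5), MU_q_2 ∝ q_2^(-1.5), so MRS = (q_2/q_1)^(1.5) = p_1/p_2.
Solve for the ratio: q_2/q_1 = [p_1/p_2]^(2/3).
With the ratio pinned down, the budget gives q_1* = I/(p_1 + p_2·(q_2/q_1)) and q_2* = (q_2/q_1)·q_1*.
Numerically q_2/q_1 = 4.565103, so q_1* = 37/(31.7 + 3.25·4.565103) = 0.7951 and q_2* = 4.565103·0.7951 = 3.6296.

q_1* = 0.7951, q_2* = 3.6296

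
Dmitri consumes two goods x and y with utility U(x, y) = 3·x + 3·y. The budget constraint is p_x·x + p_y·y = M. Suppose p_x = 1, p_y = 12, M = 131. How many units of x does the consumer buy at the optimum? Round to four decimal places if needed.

x gives more utility per dollar, so spend all income on x: x* = M/p_x, y* = 0.
Numerically: x* = 131, y* = 0.

x* = 131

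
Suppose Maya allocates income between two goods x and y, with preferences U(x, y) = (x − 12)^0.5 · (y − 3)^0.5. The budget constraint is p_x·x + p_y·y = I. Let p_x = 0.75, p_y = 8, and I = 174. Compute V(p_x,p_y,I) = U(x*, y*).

MRS = (y−3)/(x−12). Tangency with p_x/p_y gives y−3 = (p_x/p_y)·(x−12).
Substituting into the budget: x* = 12 + 0.5·(I − 12·p_x − 3·p_y)/p_x, and y* = 3 + 0.5·(…)/p_y.
Discretionary income = 174 − 12·0.75 − 3·8 = 141; x* = 12 + 0.5·141/0.75 = 106; y* = 3 + 0.5·141/8 = 11.8125.
Utility at the optimum: U(106, 11.8125) = 28.7815.

V = 28.7815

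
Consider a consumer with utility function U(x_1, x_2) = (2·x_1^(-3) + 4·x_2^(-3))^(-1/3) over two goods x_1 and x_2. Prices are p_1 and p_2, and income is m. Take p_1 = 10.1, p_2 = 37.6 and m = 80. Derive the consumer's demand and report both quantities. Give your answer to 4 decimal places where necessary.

With the ratio pinned down, the budget gives x_1* = m/(p_1 + p_2·(x_2/x_1)) and x_2* = (x_2/x_1)·x_1*.
Numerically x_2/x_1 = 0.856132, so x_1* = 80/(10.1 + 37.6·0.856132) = 1.8917 and x_2* = 0.856132·1.8917 = 1.6195.

x_1* = 1.8917, x_2* = 1.6195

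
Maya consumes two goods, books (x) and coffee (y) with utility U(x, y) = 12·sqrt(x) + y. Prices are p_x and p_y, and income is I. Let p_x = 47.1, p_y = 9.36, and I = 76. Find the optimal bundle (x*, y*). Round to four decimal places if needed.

x* = 1.4217, y* = 0.9655

Solve: √x = 6·p_y/p_x, so x*(p_x,p_y) = (6·p_y/p_x)², and y* = (I − p_x·x*)/p_y.
Plugging in: x* = (6·9.36/47.1)² = 1.4217, y* = 0.9655.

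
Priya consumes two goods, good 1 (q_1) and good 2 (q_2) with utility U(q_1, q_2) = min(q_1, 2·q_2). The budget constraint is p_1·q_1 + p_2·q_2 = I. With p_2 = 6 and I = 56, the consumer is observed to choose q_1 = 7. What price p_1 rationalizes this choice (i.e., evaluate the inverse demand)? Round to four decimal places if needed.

p_1 = 5

With perfect complements, no substitution: consume in ratio q_1:q_2 = 2:1.
Budget: p_1·q_1 + p_2·(1/2)·q_1 = I, so (2·p_1 + p_2)·q_1 = 2·I.
Demand: q_1*(p_1,p_2,I) = 2·I/(2·p_1 + p_2), q_2* = I/(2·p_1 + p_2).
Set q_1* = 7 in the demand function and solve for p_1: p_1 = 5.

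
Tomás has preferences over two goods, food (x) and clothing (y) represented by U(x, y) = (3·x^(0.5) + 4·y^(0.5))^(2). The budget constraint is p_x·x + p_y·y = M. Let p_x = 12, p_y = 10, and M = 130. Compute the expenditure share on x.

share on x = 0.3191

From the CES first-order condition, (3/4)·(y/x)^(0.5) = p_x/p_y.
Solve for the ratio: y/x = [(4/3)·p_x/p_y]^(2).
With the ratio pinned down, the budget gives x* = M/(p_x + p_y·(y/x)) and y* = (y/x)·x*.
Numerically y/x = 2.56, so x* = 130/(12 + 10·2.56) = 3.4574 and y* = 2.56·3.4574 = 8.8511.
Expenditure on x: 12·3.4574 = 41.4894; share = 0.3191.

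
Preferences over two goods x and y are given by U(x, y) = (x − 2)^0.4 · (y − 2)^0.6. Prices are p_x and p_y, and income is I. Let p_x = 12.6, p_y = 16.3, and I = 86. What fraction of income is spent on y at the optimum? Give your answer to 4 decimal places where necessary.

MRS = (2/3)·(y−2)/(x−2). Tangency with p_x/p_y gives y−2 = (3/2)·(p_x/p_y)·(x−2).
Substituting into the budget: x* = 2 + 0.4·(I − 2·p_x − 2·p_y)/p_x, and y* = 2 + 0.6·(…)/p_y.
Discretionary income = 86 − 2·12.6 − 2·16.3 = 28.2; x* = 2 + 0.4·28.2/12.6 = 2.8952; y* = 2 + 0.6·28.2/16.3 = 3.038.
Expenditure on y: 16.3·3.038 = 49.52; share = 0.5758.

share on y = 0.5758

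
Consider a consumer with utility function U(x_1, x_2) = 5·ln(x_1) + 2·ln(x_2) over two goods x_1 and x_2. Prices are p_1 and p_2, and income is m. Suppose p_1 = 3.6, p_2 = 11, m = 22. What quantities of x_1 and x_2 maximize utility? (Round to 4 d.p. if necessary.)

x_1* = 4.3651, x_2* = 0.5714

The MRS is (5/2)·x_2/x_1. Set MRS = p_1/p_2.
Rearranging, p_2·x_2 = (2/5)·p_1·x_1. Substituting into the budget gives p_1·x_1·(1 + (2/5)) = m.
Demand: x_1*(p_1,p_2,m) = 5/7·m/p_1 and x_2* = 2/7·m/p_2.
At p_1=3.6, p_2=11, m=22: x_1* = 5/7·22/3.6 = 4.3651, x_2* = 0.5714.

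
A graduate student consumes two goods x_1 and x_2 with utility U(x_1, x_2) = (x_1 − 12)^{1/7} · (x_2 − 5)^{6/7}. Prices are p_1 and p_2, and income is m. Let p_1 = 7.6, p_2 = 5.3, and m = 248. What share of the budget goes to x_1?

share on x_1 = 0.4428

After buying the subsistence bundle (12, 5), a share 1/7 of the remaining income goes to x_1: x_1* = 12 + 1/7·(m − 12p_1 − 5p_2)/p_1.
Discretionary income = 248 − 12·7.6 − 5·5.3 = 130.3; x_1* = 12 + 1/7·130.3/7.6 = 14.4492; x_2* = 5 + 6/7·130.3/5.3 = 26.0728.
Expenditure on x_1: 7.6·14.4492 = 109.8143; share = 0.4428.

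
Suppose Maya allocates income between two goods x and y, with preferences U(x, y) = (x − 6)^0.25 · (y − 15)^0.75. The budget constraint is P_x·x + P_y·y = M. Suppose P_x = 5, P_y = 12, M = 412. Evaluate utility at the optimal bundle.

This is Cobb-Douglas in (x−6, y−15): tangency gives 0.25·P_y·(y−15) = 0.75·P_x·(x−6).
Substituting into the budget: x* = 6 + 0.25·(M − 6·P_x − 15·P_y)/P_x, and y* = 15 + 0.75·(…)/P_y.
Discretionary income = 412 − 6·5 − 15·12 = 202; x* = 6 + 0.25·202/5 = 16.1; y* = 15 + 0.75·202/12 = 27.625.
Utility at the optimum: U(16.1, 27.625) = 11.94.

V = 11.94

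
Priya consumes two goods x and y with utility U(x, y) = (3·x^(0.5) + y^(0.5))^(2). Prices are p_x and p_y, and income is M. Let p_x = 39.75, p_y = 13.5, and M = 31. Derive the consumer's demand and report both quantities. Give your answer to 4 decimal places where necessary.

x* = 0.5876, y* = 0.5661

MU_x ∝ 3·x^(-0.5), MU_y ∝ y^(-0.5), so MRS = 3·(y/x)^(0.5) = p_x/p_y.
Solve for the ratio: y/x = [(1/3)·p_x/p_y]^(2).
With the ratio pinned down, the budget gives x* = M/(p_x + p_y·(y/x)) and y* = (y/x)·x*.
Numerically y/x = 0.963306, so x* = 31/(39.75 + 13.5·0.963306) = 0.5876 and y* = 0.963306·0.5876 = 0.5661.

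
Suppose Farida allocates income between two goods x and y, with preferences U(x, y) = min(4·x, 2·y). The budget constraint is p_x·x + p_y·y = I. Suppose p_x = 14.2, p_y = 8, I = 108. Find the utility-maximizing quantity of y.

y* = 7.1523

With perfect complements, no substitution: consume in ratio x:y = 2:4.
Budget: p_x·x + p_y·2·x = I, so (2·p_x + 4·p_y)·x = 2·I.
Demand: x*(p_x,p_y,I) = 2·I/(2·p_x + 4·p_y), y* = 4·I/(2·p_x + 4·p_y).
Here 2·14.2 + 4·8 = 60.4, giving y* = 7.1523.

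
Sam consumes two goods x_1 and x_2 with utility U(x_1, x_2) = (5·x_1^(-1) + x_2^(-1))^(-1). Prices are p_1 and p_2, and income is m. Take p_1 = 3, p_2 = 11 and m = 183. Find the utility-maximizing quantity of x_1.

MU_x_1 ∝ 5·x_1^(-2), MU_x_2 ∝ x_2^(-2), so MRS = 5·(x_2/x_1)^(2) = p_1/p_2.
Solve for the ratio: x_2/x_1 = [(1/5)·p_1/p_2]^(0.5).
Substitute x_2 = (x_2/x_1)·x_1 into the budget: x_1* = m/(p_1 + p_2·(x_2/x_1)).
Numerically x_2/x_1 = 0.23355, so x_1* = 183/(3 + 11·0.23355) = 32.8602.

x_1* = 32.8602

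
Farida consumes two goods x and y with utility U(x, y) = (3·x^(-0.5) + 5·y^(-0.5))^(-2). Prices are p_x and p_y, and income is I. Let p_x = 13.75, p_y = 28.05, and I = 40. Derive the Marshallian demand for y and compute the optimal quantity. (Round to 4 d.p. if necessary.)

MRS = MU_x/MU_y = (3/5)·(y/x)^(1.5). Set equal to p_x/p_y.
Solve for the ratio: y/x = [(5/3)·p_x/p_y]^(2/3).
With the ratio pinned down, the budget gives x* = I/(p_x + p_y·(y/x)) and y* = (y/x)·x*.
Numerically y/x = 0.873935, so x* = 40/(13.75 + 28.05·0.873935) = 1.0454 and y* = 0.873935·1.0454 = 0.9136.

y* = 0.9136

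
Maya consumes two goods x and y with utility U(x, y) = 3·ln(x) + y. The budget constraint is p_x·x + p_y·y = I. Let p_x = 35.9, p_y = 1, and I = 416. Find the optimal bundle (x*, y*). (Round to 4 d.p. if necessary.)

x* = 0.0836, y* = 413

Set MRS = p_x/p_y: (3/x)/1 = p_x/p_y.
So x*(p_x,p_y) = 3·p_y/p_x, independent of income; and y* = (I − 3·p_y)/p_y.
At the given prices: x* = 3·1/35.9 = 0.0836, and y* = 413.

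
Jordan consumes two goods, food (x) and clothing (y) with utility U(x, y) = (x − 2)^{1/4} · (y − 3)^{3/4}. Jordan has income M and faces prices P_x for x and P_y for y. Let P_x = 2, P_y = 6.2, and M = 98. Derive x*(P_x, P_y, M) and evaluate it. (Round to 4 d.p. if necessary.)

x* = 11.425

MRS = (1/3)·(y−3)/(x−2). Tangency with P_x/P_y gives y−3 = 3·(P_x/P_y)·(x−2).
After buying the subsistence bundle (2, 3), a share 0.25 of the remaining income goes to x: x* = 2 + 0.25·(M − 2P_x − 3P_y)/P_x.
Discretionary income = 98 − 2·2 − 3·6.2 = 75.4; x* = 2 + 0.25·75.4/2 = 11.425.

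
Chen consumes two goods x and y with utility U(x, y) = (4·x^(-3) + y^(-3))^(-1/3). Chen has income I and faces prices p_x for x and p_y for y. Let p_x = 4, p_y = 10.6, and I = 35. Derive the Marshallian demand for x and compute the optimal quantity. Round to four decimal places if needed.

MU_x ∝ 4·x^(-4), MU_y ∝ y^(-4), so MRS = 4·(y/x)^(4) = p_x/p_y.
Hence y/x = ((1/4)·p_x/p_y)^(1/(4)), i.e. raised to the 0.25 power.
Substitute y = (y/x)·x into the budget: x* = I/(p_x + p_y·(y/x)).
Numerically y/x = 0.554209, so x* = 35/(4 + 10.6·0.554209) = 3.5444.

x* = 3.5444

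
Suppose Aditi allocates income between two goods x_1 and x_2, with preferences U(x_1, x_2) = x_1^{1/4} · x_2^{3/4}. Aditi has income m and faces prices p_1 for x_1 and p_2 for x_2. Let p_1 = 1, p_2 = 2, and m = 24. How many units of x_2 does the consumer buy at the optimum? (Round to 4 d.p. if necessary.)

x_2* = 9

The MRS is (1/3)·x_2/x_1. Set MRS = p_1/p_2.
So 0.25·p_2·x_2 = 0.75·p_1·x_1; combined with the budget, a share 0.25 of income goes to x_1.
Demand: x_1*(p_1,p_2,m) = 0.25·m/p_1 and x_2* = 0.75·m/p_2.
At p_1=1, p_2=2, m=24: x_2* = 0.75·24/2 = 9.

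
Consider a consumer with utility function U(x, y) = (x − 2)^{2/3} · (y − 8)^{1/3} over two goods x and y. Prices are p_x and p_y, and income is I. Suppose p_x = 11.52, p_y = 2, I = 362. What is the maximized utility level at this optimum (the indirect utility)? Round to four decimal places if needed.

V = 26.5911

Let x' = x−2, y' = y−8. MRS = 2·y'/x' = p_x/p_y.
After buying the subsistence bundle (2, 8), a share 2/3 of the remaining income goes to x: x* = 2 + 2/3·(I − 2p_x − 8p_y)/p_x.
Discretionary income = 362 − 2·11.52 − 8·2 = 322.96; x* = 2 + 2/3·322.96/11.52 = 20.6898; y* = 8 + 1/3·322.96/2 = 61.8267.
Utility at the optimum: U(20.6898, 61.8267) = 26.5911.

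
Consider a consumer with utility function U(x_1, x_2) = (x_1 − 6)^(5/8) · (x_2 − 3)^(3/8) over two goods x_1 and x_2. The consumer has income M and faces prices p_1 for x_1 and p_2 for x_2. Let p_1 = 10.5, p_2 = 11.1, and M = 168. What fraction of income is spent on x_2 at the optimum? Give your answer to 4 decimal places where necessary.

share on x_2 = 0.3583

This is Cobb-Douglas in (x_1−6, x_2−3): tangency gives 0.625·p_2·(x_2−3) = 0.375·p_1·(x_1−6).
After buying the subsistence bundle (6, 3), a share 0.625 of the remaining income goes to x_1: x_1* = 6 + 0.625·(M − 6p_1 − 3p_2)/p_1.
Discretionary income = 168 − 6·10.5 − 3·11.1 = 71.7; x_1* = 6 + 0.625·71.7/10.5 = 10.2679; x_2* = 3 + 0.375·71.7/11.1 = 5.4223.
Expenditure on x_2: 11.1·5.4223 = 60.1875; share = 0.3583.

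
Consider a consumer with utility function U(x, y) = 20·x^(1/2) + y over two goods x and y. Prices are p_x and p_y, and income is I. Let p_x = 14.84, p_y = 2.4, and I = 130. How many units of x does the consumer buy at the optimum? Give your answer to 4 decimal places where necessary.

x* = 2.6155

Utility is quasi-linear in y; the FOC for x is 10/√x = p_x/p_y.
Solve: √x = 10·p_y/p_x, so x*(p_x,p_y) = (10·p_y/p_x)², and y* = (I − p_x·x*)/p_y.
Plugging in: x* = (10·2.4/14.84)² = 2.6155.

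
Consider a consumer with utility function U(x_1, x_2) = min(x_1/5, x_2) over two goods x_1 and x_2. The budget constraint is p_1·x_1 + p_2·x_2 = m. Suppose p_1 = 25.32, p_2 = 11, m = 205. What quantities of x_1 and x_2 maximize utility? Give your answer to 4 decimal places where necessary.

With perfect complements, no substitution: consume in ratio x_1:x_2 = 5:1.
Budget: p_1·x_1 + p_2·(1/5)·x_1 = m, so (5·p_1 + p_2)·x_1 = 5·m.
Demand: x_1*(p_1,p_2,m) = 5·m/(5·p_1 + p_2), x_2* = m/(5·p_1 + p_2).
Here 5·25.32 + 11 = 137.6, giving x_1* = 7.4491 and x_2* = 1.4898.

x_1* = 7.4491, x_2* = 1.4898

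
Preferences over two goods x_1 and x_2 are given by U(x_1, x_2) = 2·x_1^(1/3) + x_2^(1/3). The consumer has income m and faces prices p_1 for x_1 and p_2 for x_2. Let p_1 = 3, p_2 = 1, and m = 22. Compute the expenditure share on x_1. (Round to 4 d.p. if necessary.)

share on x_1 = 0.6202

From the CES first-order condition, 2·(x_2/x_1)^(2/3) = p_1/p_2.
Solve for the ratio: x_2/x_1 = [(1/2)·p_1/p_2]^(1.5).
With the ratio pinned down, the budget gives x_1* = m/(p_1 + p_2·(x_2/x_1)) and x_2* = (x_2/x_1)·x_1*.
Numerically x_2/x_1 = 1.837117, so x_1* = 22/(3 + 1·1.837117) = 4.5482 and x_2* = 1.837117·4.5482 = 8.3555.
Expenditure on x_1: 3·4.5482 = 13.6445; share = 0.6202.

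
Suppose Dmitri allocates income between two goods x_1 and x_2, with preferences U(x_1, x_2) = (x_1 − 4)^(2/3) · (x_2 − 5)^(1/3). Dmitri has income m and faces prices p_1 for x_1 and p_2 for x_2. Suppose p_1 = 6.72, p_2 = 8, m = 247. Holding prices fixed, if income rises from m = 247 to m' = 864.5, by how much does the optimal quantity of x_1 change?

Δx_1* = 61.2599

MRS = 2·(x_2−5)/(x_1−4). Tangency with p_1/p_2 gives x_2−5 = (1/2)·(p_1/p_2)·(x_1−4).
After buying the subsistence bundle (4, 5), a share 2/3 of the remaining income goes to x_1: x_1* = 4 + 2/3·(m − 4p_1 − 5p_2)/p_1.
Discretionary income = 247 − 4·6.72 − 5·8 = 180.12; x_1* = 4 + 2/3·180.12/6.72 = 21.869.
At m' = 864.5: x_1* = 83.129. Change: 83.129 − 21.869 = 61.2599.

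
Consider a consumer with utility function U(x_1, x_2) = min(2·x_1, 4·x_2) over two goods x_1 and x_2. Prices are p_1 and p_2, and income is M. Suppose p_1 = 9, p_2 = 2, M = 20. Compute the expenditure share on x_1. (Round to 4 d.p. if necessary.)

Demand: x_1*(p_1,p_2,M) = 4·M/(4·p_1 + 2·p_2), x_2* = 2·M/(4·p_1 + 2·p_2).
Here 4·9 + 2·2 = 40, giving x_1* = 2 and x_2* = 1.
Expenditure on x_1: 9·2 = 18; share = 0.9.

share on x_1 = 0.9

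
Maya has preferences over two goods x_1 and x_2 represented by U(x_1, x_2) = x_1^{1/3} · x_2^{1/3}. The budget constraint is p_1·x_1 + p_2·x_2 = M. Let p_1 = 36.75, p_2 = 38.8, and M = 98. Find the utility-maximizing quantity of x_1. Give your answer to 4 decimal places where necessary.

At p_1=36.75, p_2=38.8, M=98: x_1* = 0.5·98/36.75 = 1.3333.

x_1* = 1.3333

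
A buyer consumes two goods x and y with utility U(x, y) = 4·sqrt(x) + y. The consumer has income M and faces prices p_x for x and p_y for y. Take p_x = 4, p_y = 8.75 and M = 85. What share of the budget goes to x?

share on x = 0.9007

Solve: √x = 2·p_y/p_x, so x*(p_x,p_y) = (2·p_y/p_x)², and y* = (M − p_x·x*)/p_y.
Plugging in: x* = (2·8.75/4)² = 19.1406, y* = 0.9643.
Expenditure on x: 4·19.1406 = 76.5625; share = 0.9007.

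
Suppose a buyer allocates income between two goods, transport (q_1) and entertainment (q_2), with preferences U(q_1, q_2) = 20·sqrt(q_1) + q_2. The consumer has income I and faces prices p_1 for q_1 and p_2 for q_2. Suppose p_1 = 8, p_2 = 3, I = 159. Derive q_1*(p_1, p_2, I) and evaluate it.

q_1* = 14.0625

MU_q_1 = 10/√q_1, MU_q_2 = 1. Tangency: 10/√q_1 = p_1/p_2.
Thus q_1* = (10·p_2/p_1)² — independent of I — with the rest of income spent on q_2.
Plugging in: q_1* = (10·3/8)² = 14.0625.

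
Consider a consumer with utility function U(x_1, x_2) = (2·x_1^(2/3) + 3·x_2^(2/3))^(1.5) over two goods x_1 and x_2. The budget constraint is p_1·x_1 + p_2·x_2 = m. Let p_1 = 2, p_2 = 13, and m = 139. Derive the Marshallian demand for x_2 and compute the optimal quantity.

x_2* = 0.7909

With the ratio pinned down, the budget gives x_1* = m/(p_1 + p_2·(x_2/x_1)) and x_2* = (x_2/x_1)·x_1*.
Numerically x_2/x_1 = 0.012289, so x_1* = 139/(2 + 13·0.012289) = 64.3589 and x_2* = 0.012289·64.3589 = 0.7909.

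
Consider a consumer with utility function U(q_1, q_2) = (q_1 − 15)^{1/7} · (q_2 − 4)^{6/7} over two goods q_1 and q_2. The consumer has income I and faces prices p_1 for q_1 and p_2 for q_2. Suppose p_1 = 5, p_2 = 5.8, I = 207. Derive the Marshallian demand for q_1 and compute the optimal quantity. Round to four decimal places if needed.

q_1* = 18.1086

MRS = (1/6)·(q_2−4)/(q_1−15). Tangency with p_1/p_2 gives q_2−4 = 6·(p_1/p_2)·(q_1−15).
After buying the subsistence bundle (15, 4), a share 1/7 of the remaining income goes to q_1: q_1* = 15 + 1/7·(I − 15p_1 − 4p_2)/p_1.
Discretionary income = 207 − 15·5 − 4·5.8 = 108.8; q_1* = 15 + 1/7·108.8/5 = 18.1086.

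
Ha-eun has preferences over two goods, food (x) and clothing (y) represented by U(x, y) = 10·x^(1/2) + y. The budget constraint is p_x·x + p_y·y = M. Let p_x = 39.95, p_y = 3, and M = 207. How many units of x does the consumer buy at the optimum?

x* = 0.141

Utility is quasi-linear in y; the FOC for x is 5/√x = p_x/p_y.
Thus x* = (5·p_y/p_x)² — independent of M — with the rest of income spent on y.
Plugging in: x* = (5·3/39.95)² = 0.141.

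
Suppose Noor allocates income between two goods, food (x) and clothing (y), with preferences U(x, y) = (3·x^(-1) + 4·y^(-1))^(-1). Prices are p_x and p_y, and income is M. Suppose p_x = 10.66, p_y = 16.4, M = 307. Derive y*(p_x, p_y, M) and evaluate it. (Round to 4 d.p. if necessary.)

y* = 11.0231

MRS = MU_x/MU_y = (3/4)·(y/x)^(2). Set equal to p_x/p_y.
Hence y/x = ((4/3)·p_x/p_y)^(1/(2)), i.e. raised to the 0.5 power.
Substitute y = (y/x)·x into the budget: x* = M/(p_x + p_y·(y/x)).
Numerically y/x = 0.930949, so x* = 307/(10.66 + 16.4·0.930949) = 11.8407 and y* = 0.930949·11.8407 = 11.0231.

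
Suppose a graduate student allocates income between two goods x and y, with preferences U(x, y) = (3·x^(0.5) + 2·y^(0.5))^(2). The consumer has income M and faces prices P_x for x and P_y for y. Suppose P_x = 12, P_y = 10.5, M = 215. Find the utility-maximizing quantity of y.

y* = 6.8972

From the CES first-order condition, (3/2)·(y/x)^(0.5) = P_x/P_y.
Hence y/x = ((2/3)·P_x/P_y)^(1/(0.5)), i.e. raised to the 2 power.
Substitute y = (y/x)·x into the budget: x* = M/(P_x + P_y·(y/x)).
Numerically y/x = 0.580499, so x* = 215/(12 + 10.5·0.580499) = 11.8816 and y* = 0.580499·11.8816 = 6.8972.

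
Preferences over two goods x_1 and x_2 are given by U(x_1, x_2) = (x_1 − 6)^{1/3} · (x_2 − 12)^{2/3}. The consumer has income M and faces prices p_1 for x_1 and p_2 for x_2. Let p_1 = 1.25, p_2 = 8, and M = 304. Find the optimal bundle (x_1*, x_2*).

This is Cobb-Douglas in (x_1−6, x_2−12): tangency gives 1/3·p_2·(x_2−12) = 2/3·p_1·(x_1−6).
After buying the subsistence bundle (6, 12), a share 1/3 of the remaining income goes to x_1: x_1* = 6 + 1/3·(M − 6p_1 − 12p_2)/p_1.
Discretionary income = 304 − 6·1.25 − 12·8 = 200.5; x_1* = 6 + 1/3·200.5/1.25 = 59.4667; x_2* = 12 + 2/3·200.5/8 = 28.7083.

x_1* = 59.4667, x_2* = 28.7083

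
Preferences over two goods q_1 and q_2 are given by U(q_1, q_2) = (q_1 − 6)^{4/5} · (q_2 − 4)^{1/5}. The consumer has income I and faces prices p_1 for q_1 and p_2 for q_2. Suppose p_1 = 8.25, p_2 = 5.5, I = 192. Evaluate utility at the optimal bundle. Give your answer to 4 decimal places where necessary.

MRS = 4·(q_2−4)/(q_1−6). Tangency with p_1/p_2 gives q_2−4 = (1/4)·(p_1/p_2)·(q_1−6).
After buying the subsistence bundle (6, 4), a share 0.8 of the remaining income goes to q_1: q_1* = 6 + 0.8·(I − 6p_1 − 4p_2)/p_1.
Discretionary income = 192 − 6·8.25 − 4·5.5 = 120.5; q_1* = 6 + 0.8·120.5/8.25 = 17.6848; q_2* = 4 + 0.2·120.5/5.5 = 8.3818.
Utility at the optimum: U(17.6848, 8.3818) = 9.6035.

V = 9.6035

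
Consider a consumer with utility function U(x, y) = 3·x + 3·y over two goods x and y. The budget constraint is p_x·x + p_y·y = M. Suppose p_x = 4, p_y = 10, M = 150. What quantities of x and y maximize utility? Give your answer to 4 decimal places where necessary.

x* = 37.5, y* = 0

Perfect substitutes: compare marginal utility per dollar. 3/p_x vs 3/p_y → 0.75 vs 0.3.
x gives more utility per dollar, so spend all income on x: x* = M/p_x, y* = 0.
Numerically: x* = 37.5, y* = 0.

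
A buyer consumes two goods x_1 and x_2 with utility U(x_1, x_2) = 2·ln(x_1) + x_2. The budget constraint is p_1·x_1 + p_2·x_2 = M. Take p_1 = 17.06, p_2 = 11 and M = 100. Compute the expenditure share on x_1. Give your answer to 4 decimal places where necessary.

share on x_1 = 0.22

Set MRS = p_1/p_2: (2/x_1)/1 = p_1/p_2.
So x_1*(p_1,p_2) = 2·p_2/p_1, independent of income; and x_2* = (M − 2·p_2)/p_2.
At the given prices: x_1* = 2·11/17.06 = 1.2896, and x_2* = 7.0909.
Expenditure on x_1: 17.06·1.2896 = 22; share = 0.22.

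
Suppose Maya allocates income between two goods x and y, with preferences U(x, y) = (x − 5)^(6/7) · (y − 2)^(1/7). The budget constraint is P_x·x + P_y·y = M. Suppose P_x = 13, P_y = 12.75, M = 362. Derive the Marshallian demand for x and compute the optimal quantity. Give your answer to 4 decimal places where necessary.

MRS = 6·(y−2)/(x−5). Tangency with P_x/P_y gives y−2 = (1/6)·(P_x/P_y)·(x−5).
After buying the subsistence bundle (5, 2), a share 6/7 of the remaining income goes to x: x* = 5 + 6/7·(M − 5P_x − 2P_y)/P_x.
Discretionary income = 362 − 5·13 − 2·12.75 = 271.5; x* = 5 + 6/7·271.5/13 = 22.9011.

x* = 22.9011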